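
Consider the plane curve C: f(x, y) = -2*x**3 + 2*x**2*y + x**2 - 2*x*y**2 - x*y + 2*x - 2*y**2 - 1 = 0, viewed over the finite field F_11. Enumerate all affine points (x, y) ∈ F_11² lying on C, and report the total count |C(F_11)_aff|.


Affine F_11-points: {(0, 4), (0, 7), (1, 0), (1, 3), (3, 1), (3, 5), (4, 6), (4, 10), (6, 0), (7, 2), (7, 3), (10, 0)}; count = 12.

For each of the 121 pairs (x, y) ∈ F_11², evaluate f(x, y) mod 11. Record the zeros.
  x = 0: [0↦10, 1↦8, 2↦2, 3↦3, 4↦0, 5↦4, 6↦4, 7↦0, 8↦3, 9↦2, 10↦8]  zeros at y ∈ {4, 7}
  x = 1: [0↦0, 1↦8, 2↦8, 3↦0, 4↦6, 5↦4, 6↦5, 7↦9, 8↦5, 9↦4, 10↦6]  zeros at y ∈ {0, 3}
  x = 2: [0↦2, 1↦2, 2↦1, 3↦10, 4↦7, 5↦3, 6↦9, 7↦3, 8↦7, 9↦10, 10↦1]  zeros at y ∈ ∅
  x = 3: [0↦4, 1↦0, 2↦2, 3↦10, 4↦2, 5↦0, 6↦4, 7↦3, 8↦8, 9↦8, 10↦3]  zeros at y ∈ {1, 5}
  x = 4: [0↦5, 1↦1, 2↦10, 3↦10, 4↦1, 5↦5, 6↦0, 7↦8, 8↦7, 9↦8, 10↦0]  zeros at y ∈ {6, 10}
  x = 5: [0↦4, 1↦4, 2↦2, 3↦9, 4↦3, 5↦6, 6↦7, 7↦6, 8↦3, 9↦9, 10↦2]  zeros at y ∈ ∅
  x = 6: [0↦0, 1↦8, 2↦10, 3↦6, 4↦7, 5↦2, 6↦2, 7↦7, 8↦6, 9↦10, 10↦8]  zeros at y ∈ {0}
  x = 7: [0↦3, 1↦1, 2↦0, 3↦0, 4↦1, 5↦3, 6↦6, 7↦10, 8↦4, 9↦10, 10↦6]  zeros at y ∈ {2, 3}
  x = 8: [0↦1, 1↦4, 2↦4, 3↦1, 4↦6, 5↦8, 6↦7, 7↦3, 8↦7, 9↦8, 10↦6]  zeros at y ∈ ∅
  x = 9: [0↦4, 1↦5, 2↦10, 3↦8, 4↦10, 5↦5, 6↦4, 7↦7, 8↦3, 9↦3, 10↦7]  zeros at y ∈ ∅
  x = 10: [0↦0, 1↦3, 2↦6, 3↦9, 4↦1, 5↦4, 6↦7, 7↦10, 8↦2, 9↦5, 10↦8]  zeros at y ∈ {0}
Collecting zeros: affine points = {(0, 4), (0, 7), (1, 0), (1, 3), (3, 1), (3, 5), (4, 6), (4, 10), (6, 0), (7, 2), (7, 3), (10, 0)}.
Total count |C(F_11)_aff| = 12.


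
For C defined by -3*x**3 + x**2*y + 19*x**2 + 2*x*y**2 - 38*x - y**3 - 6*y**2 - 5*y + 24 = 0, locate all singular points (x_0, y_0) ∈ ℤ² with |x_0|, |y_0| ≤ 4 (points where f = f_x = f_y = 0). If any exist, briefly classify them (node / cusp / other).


Singular points: {(2, -1)}; classification: cusp.

Compute partial derivatives:
  f_x = -9*x**2 + 2*x*y + 38*x + 2*y**2 - 38.
  f_y = x**2 + 4*x*y - 3*y**2 - 12*y - 5.
Scan x_0 ∈ {−4, ..., 4}. For each x_0, f_y(x_0, y) is a polynomial in y; find its integer roots y ∈ {−4, ..., 4}, then test f_x and f at those candidates.
  x = -4: f_y(-4, y) = -3*y**2 - 28*y + 11; no integer root y with |y| ≤ 4.
  x = -3: f_y(-3, y) = -3*y**2 - 24*y + 4; no integer root y with |y| ≤ 4.
  x = -2: f_y(-2, y) = -3*y**2 - 20*y - 1; no integer root y with |y| ≤ 4.
  x = -1: f_y(-1, y) = -3*y**2 - 16*y - 4; no integer root y with |y| ≤ 4.
  x = 0: f_y(0, y) = -3*y**2 - 12*y - 5; no integer root y with |y| ≤ 4.
  x = 1: f_y(1, y) = -3*y**2 - 8*y - 4; vanishes at y ∈ {-2}. (1, -2): f_x = -5 ≠ 0.
  x = 2: f_y(2, y) = -3*y**2 - 4*y - 1; vanishes at y ∈ {-1}. (2, -1): f_x = 0, f = 0 — SINGULAR.
  x = 3: f_y(3, y) = 4 - 3*y**2; no integer root y with |y| ≤ 4.
  x = 4: f_y(4, y) = -3*y**2 + 4*y + 11; no integer root y with |y| ≤ 4.
Only singular point on the grid: (2, -1).
Classify: substitute x = 2 + u, y = -1 + v and expand: f = -3*u**3 + u**2*v + 2*u*v**2 - v**3 + v**2.
No constant or linear terms (consistent with a singular point). Quadratic part: v**2. Cubic part: -3*u**3 + u**2*v + 2*u*v**2 - v**3.
The quadratic part v**2 is a perfect square, so there is a single (double) tangent line v = 0, i.e. y = -1. Restricting the cubic part to that line (v = 0) leaves -3*u**3 ≠ 0, so f is not divisible by v and the branch is v² ≈ 3*u**3 to lowest order — this is a cusp.
Classification: cusp.


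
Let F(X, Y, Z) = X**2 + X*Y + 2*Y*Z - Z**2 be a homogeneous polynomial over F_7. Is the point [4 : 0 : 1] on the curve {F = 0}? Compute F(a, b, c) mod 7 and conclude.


F(4,0,1) ≡ 1 (mod 7); P is NOT on the curve.

Evaluate F(4, 0, 1) term-by-term (mod 7).
  X**2 ↦ 1·16·1·1 = 16
  X*Y ↦ 1·4·0·1 = 0
  2*Y*Z ↦ 2·1·0·1 = 0
  -Z**2 ↦ -1·1·1·1 = -1
Sum: F(4, 0, 1) = (16) + (0) + (0) + (-1) = 15.
Reducing mod 7: 15 ≡ 1 (mod 7).
Since F(a, b, c) ≡ 1 ≠ 0 (mod 7), P does NOT lie on the curve.


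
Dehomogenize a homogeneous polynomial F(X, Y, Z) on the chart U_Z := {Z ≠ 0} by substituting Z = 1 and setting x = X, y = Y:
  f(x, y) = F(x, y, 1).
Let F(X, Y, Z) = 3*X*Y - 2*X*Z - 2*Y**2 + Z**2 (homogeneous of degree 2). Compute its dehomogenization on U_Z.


f(x, y) = 3*x*y - 2*x - 2*y**2 + 1

On U_Z we set Z = 1. Each monomial c·X^i·Y^j·Z^k in F becomes c·x^i·y^j·1^k = c·x^i·y^j.
Substituting Z = 1: F(X, Y, 1) = 3*x*y - 2*x - 2*y**2 + 1.
Note: deg(f) ≤ deg(F) = 2; strict inequality happens when F is divisible by Z (lost terms).


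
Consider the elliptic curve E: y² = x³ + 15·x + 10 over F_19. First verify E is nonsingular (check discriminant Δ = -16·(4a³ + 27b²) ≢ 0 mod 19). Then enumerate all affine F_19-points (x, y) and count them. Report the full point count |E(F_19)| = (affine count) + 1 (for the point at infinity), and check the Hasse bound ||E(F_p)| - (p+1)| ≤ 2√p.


Affine points = {(1, 8), (1, 11), (3, 5), (3, 14), (4, 1), (4, 18), (5, 1), (5, 18), (9, 0), (10, 1), (10, 18), (11, 9), (11, 10), (14, 0), (15, 0)}; affine count = 15; |E(F_19)| = 16.

Discriminant check: Δ ∝ 4a³ + 27b² = 4·15³ + 27·10² = 4·3375 + 27·100 ≡ 12 (mod 19). Nonzero ⇒ E is nonsingular.
For each x ∈ F_19, compute rhs = x³ + 15·x + 10 mod 19, then count y ∈ F_19 with y² ≡ rhs.
  x = 0: rhs = 10, matching y values: none (0 points).
  x = 1: rhs = 7, matching y values: 8, 11 (2 points).
  x = 2: rhs = 10, matching y values: none (0 points).
  x = 3: rhs = 6, matching y values: 5, 14 (2 points).
  x = 4: rhs = 1, matching y values: 1, 18 (2 points).
  x = 5: rhs = 1, matching y values: 1, 18 (2 points).
  x = 6: rhs = 12, matching y values: none (0 points).
  x = 7: rhs = 2, matching y values: none (0 points).
  x = 8: rhs = 15, matching y values: none (0 points).
  x = 9: rhs = 0, matching y values: 0 (1 points).
  x = 10: rhs = 1, matching y values: 1, 18 (2 points).
  x = 11: rhs = 5, matching y values: 9, 10 (2 points).
  x = 12: rhs = 18, matching y values: none (0 points).
  x = 13: rhs = 8, matching y values: none (0 points).
  x = 14: rhs = 0, matching y values: 0 (1 points).
  x = 15: rhs = 0, matching y values: 0 (1 points).
  x = 16: rhs = 14, matching y values: none (0 points).
  x = 17: rhs = 10, matching y values: none (0 points).
  x = 18: rhs = 13, matching y values: none (0 points).
Total affine count: 15.
Full point count |E(F_19)| = 15 + 1 = 16.
Hasse bound: |16 − (19+1)| = |-4| = 4 ≤ 2√19 ≈ 8.7178 ✓.


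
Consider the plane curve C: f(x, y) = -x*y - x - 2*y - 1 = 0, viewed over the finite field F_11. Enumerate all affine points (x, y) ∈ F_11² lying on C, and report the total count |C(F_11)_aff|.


Affine F_11-points: {(0, 5), (1, 3), (2, 2), (3, 8), (4, 1), (5, 7), (6, 6), (7, 4), (8, 9), (10, 0)}; count = 10.

For each of the 121 pairs (x, y) ∈ F_11², evaluate f(x, y) mod 11. Record the zeros.
  x = 0: [0↦10, 1↦8, 2↦6, 3↦4, 4↦2, 5↦0, 6↦9, 7↦7, 8↦5, 9↦3, 10↦1]  zeros at y ∈ {5}
  x = 1: [0↦9, 1↦6, 2↦3, 3↦0, 4↦8, 5↦5, 6↦2, 7↦10, 8↦7, 9↦4, 10↦1]  zeros at y ∈ {3}
  x = 2: [0↦8, 1↦4, 2↦0, 3↦7, 4↦3, 5↦10, 6↦6, 7↦2, 8↦9, 9↦5, 10↦1]  zeros at y ∈ {2}
  x = 3: [0↦7, 1↦2, 2↦8, 3↦3, 4↦9, 5↦4, 6↦10, 7↦5, 8↦0, 9↦6, 10↦1]  zeros at y ∈ {8}
  x = 4: [0↦6, 1↦0, 2↦5, 3↦10, 4↦4, 5↦9, 6↦3, 7↦8, 8↦2, 9↦7, 10↦1]  zeros at y ∈ {1}
  x = 5: [0↦5, 1↦9, 2↦2, 3↦6, 4↦10, 5↦3, 6↦7, 7↦0, 8↦4, 9↦8, 10↦1]  zeros at y ∈ {7}
  x = 6: [0↦4, 1↦7, 2↦10, 3↦2, 4↦5, 5↦8, 6↦0, 7↦3, 8↦6, 9↦9, 10↦1]  zeros at y ∈ {6}
  x = 7: [0↦3, 1↦5, 2↦7, 3↦9, 4↦0, 5↦2, 6↦4, 7↦6, 8↦8, 9↦10, 10↦1]  zeros at y ∈ {4}
  x = 8: [0↦2, 1↦3, 2↦4, 3↦5, 4↦6, 5↦7, 6↦8, 7↦9, 8↦10, 9↦0, 10↦1]  zeros at y ∈ {9}
  x = 9: [0↦1, 1↦1, 2↦1, 3↦1, 4↦1, 5↦1, 6↦1, 7↦1, 8↦1, 9↦1, 10↦1]  zeros at y ∈ ∅
  x = 10: [0↦0, 1↦10, 2↦9, 3↦8, 4↦7, 5↦6, 6↦5, 7↦4, 8↦3, 9↦2, 10↦1]  zeros at y ∈ {0}
Collecting zeros: affine points = {(0, 5), (1, 3), (2, 2), (3, 8), (4, 1), (5, 7), (6, 6), (7, 4), (8, 9), (10, 0)}.
Total count |C(F_11)_aff| = 10.


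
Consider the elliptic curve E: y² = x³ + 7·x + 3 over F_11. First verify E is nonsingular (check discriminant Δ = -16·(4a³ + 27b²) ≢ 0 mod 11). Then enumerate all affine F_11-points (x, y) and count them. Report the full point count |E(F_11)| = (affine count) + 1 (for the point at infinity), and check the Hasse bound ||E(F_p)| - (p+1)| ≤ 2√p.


Affine points = {(0, 5), (0, 6), (1, 0), (2, 5), (2, 6), (5, 3), (5, 8), (9, 5), (9, 6)}; affine count = 9; |E(F_11)| = 10.

Discriminant check: Δ ∝ 4a³ + 27b² = 4·7³ + 27·3² = 4·343 + 27·9 ≡ 9 (mod 11). Nonzero ⇒ E is nonsingular.
For each x ∈ F_11, compute rhs = x³ + 7·x + 3 mod 11, then count y ∈ F_11 with y² ≡ rhs.
  x = 0: rhs = 3, matching y values: 5, 6 (2 points).
  x = 1: rhs = 0, matching y values: 0 (1 points).
  x = 2: rhs = 3, matching y values: 5, 6 (2 points).
  x = 3: rhs = 7, matching y values: none (0 points).
  x = 4: rhs = 7, matching y values: none (0 points).
  x = 5: rhs = 9, matching y values: 3, 8 (2 points).
  x = 6: rhs = 8, matching y values: none (0 points).
  x = 7: rhs = 10, matching y values: none (0 points).
  x = 8: rhs = 10, matching y values: none (0 points).
  x = 9: rhs = 3, matching y values: 5, 6 (2 points).
  x = 10: rhs = 6, matching y values: none (0 points).
Total affine count: 9.
Full point count |E(F_11)| = 9 + 1 = 10.
Hasse bound: |10 − (11+1)| = |-2| = 2 ≤ 2√11 ≈ 6.6332 ✓.


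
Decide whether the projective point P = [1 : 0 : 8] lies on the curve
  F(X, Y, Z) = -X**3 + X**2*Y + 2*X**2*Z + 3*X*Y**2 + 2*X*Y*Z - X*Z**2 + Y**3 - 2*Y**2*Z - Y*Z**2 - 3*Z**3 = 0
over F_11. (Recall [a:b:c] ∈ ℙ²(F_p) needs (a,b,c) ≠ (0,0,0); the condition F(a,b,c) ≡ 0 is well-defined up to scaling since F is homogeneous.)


F(1,0,8) ≡ 10 (mod 11); P is NOT on the curve.

Evaluate F(1, 0, 8) term-by-term (mod 11).
  -X**3 ↦ -1·1·1·1 = -1
  X**2*Y ↦ 1·1·0·1 = 0
  2*X**2*Z ↦ 2·1·1·8 = 16
  3*X*Y**2 ↦ 3·1·0·1 = 0
  2*X*Y*Z ↦ 2·1·0·8 = 0
  -X*Z**2 ↦ -1·1·1·64 = -64
  Y**3 ↦ 1·1·0·1 = 0
  -2*Y**2*Z ↦ -2·1·0·8 = 0
  -Y*Z**2 ↦ -1·1·0·64 = 0
  -3*Z**3 ↦ -3·1·1·512 = -1536
Sum: F(1, 0, 8) = (-1) + (0) + (16) + (0) + (0) + (-64) + (0) + (0) + (0) + (-1536) = -1585.
Reducing mod 11: -1585 ≡ 10 (mod 11).
Since F(a, b, c) ≡ 10 ≠ 0 (mod 11), P does NOT lie on the curve.


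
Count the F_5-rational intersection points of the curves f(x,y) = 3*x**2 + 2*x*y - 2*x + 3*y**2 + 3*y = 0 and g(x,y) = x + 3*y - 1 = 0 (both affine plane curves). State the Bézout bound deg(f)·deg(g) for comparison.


Common zeros: ∅; count = 0; Bézout bound = 2.

deg(f) = 2, deg(g) = 1, so Bézout bound = 2.
Scan x ∈ F_5. For each x, list the y ∈ F_5 with f(x, y) ≡ 0 and those with g(x, y) ≡ 0 (mod 5); the common zeros in that column are the intersection.
  x = 0: f ≡ 0 at y ∈ {0, 4}; g ≡ 0 at y ∈ {2}; common: ∅.
  x = 1: f ≡ 0 at y ∈ ∅; g ≡ 0 at y ∈ {0}; common: ∅.
  x = 2: f ≡ 0 at y ∈ ∅; g ≡ 0 at y ∈ {3}; common: ∅.
  x = 3: f ≡ 0 at y ∈ {3, 4}; g ≡ 0 at y ∈ {1}; common: ∅.
  x = 4: f ≡ 0 at y ∈ {0, 3}; g ≡ 0 at y ∈ {4}; common: ∅.
Collecting: common zeros = ∅, so the count is 0.
Comparison with the Bézout bound: 0 ≤ 2 = deg(f)·deg(g), as expected for curves with no common component (the affine F_5-count falls short of the bound because intersections may lie at infinity, over extension fields, or carry multiplicity).


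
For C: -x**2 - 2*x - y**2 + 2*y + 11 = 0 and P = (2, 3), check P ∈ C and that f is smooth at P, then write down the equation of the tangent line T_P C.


Tangent line at P: -6*x - 4*y + 24 = 0.

Step 1: f(2, 3) = 0, so P lies on C.
Step 2: partial derivatives
  f_x(x, y) = -2*x - 2, f_y(x, y) = 2 - 2*y.
  f_x(P) = -6, f_y(P) = -4 (gradient nonzero, so P is smooth).
Step 3: tangent line at P: -6·(x − 2) + -4·(y − 3) = 0.
Expanding: -6*x - 4*y + 24 = 0.


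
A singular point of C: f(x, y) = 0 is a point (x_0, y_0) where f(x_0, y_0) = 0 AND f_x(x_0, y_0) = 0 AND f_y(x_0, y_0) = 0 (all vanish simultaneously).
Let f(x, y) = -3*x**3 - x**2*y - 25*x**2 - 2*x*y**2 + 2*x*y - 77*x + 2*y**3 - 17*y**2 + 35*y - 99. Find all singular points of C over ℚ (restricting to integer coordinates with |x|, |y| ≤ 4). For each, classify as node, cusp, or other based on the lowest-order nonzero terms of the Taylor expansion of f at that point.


Singular points: {(-3, 2)}; classification: cusp.

Compute partial derivatives:
  f_x = -9*x**2 - 2*x*y - 50*x - 2*y**2 + 2*y - 77.
  f_y = -x**2 - 4*x*y + 2*x + 6*y**2 - 34*y + 35.
Scan x_0 ∈ {−4, ..., 4}. For each x_0, f_y(x_0, y) is a polynomial in y; find its integer roots y ∈ {−4, ..., 4}, then test f_x and f at those candidates.
  x = -4: f_y(-4, y) = 6*y**2 - 18*y + 11; no integer root y with |y| ≤ 4.
  x = -3: f_y(-3, y) = 6*y**2 - 22*y + 20; vanishes at y ∈ {2}. (-3, 2): f_x = 0, f = 0 — SINGULAR.
  x = -2: f_y(-2, y) = 6*y**2 - 26*y + 27; no integer root y with |y| ≤ 4.
  x = -1: f_y(-1, y) = 6*y**2 - 30*y + 32; no integer root y with |y| ≤ 4.
  x = 0: f_y(0, y) = 6*y**2 - 34*y + 35; no integer root y with |y| ≤ 4.
  x = 1: f_y(1, y) = 6*y**2 - 38*y + 36; no integer root y with |y| ≤ 4.
  x = 2: f_y(2, y) = 6*y**2 - 42*y + 35; no integer root y with |y| ≤ 4.
  x = 3: f_y(3, y) = 6*y**2 - 46*y + 32; no integer root y with |y| ≤ 4.
  x = 4: f_y(4, y) = 6*y**2 - 50*y + 27; no integer root y with |y| ≤ 4.
Only singular point on the grid: (-3, 2).
Classify: substitute x = -3 + u, y = 2 + v and expand: f = -3*u**3 - u**2*v - 2*u*v**2 + 2*v**3 + v**2.
No constant or linear terms (consistent with a singular point). Quadratic part: v**2. Cubic part: -3*u**3 - u**2*v - 2*u*v**2 + 2*v**3.
The quadratic part v**2 is a perfect square, so there is a single (double) tangent line v = 0, i.e. y = 2. Restricting the cubic part to that line (v = 0) leaves -3*u**3 ≠ 0, so f is not divisible by v and the branch is v² ≈ 3*u**3 to lowest order — this is a cusp.
Classification: cusp.


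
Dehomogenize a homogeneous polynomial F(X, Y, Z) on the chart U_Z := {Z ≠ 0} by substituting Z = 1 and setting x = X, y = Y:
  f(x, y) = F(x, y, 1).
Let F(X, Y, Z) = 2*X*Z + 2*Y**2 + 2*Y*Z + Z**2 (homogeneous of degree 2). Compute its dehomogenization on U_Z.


f(x, y) = 2*x + 2*y**2 + 2*y + 1

On U_Z we set Z = 1. Each monomial c·X^i·Y^j·Z^k in F becomes c·x^i·y^j·1^k = c·x^i·y^j.
Substituting Z = 1: F(X, Y, 1) = 2*x + 2*y**2 + 2*y + 1.
Note: deg(f) ≤ deg(F) = 2; strict inequality happens when F is divisible by Z (lost terms).


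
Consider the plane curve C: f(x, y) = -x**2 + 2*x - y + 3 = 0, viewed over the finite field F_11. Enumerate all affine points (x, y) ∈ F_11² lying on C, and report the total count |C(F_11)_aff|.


Affine F_11-points: {(0, 3), (1, 4), (2, 3), (3, 0), (4, 6), (5, 10), (6, 1), (7, 1), (8, 10), (9, 6), (10, 0)}; count = 11.

For each of the 121 pairs (x, y) ∈ F_11², evaluate f(x, y) mod 11. Record the zeros.
  x = 0: [0↦3, 1↦2, 2↦1, 3↦0, 4↦10, 5↦9, 6↦8, 7↦7, 8↦6, 9↦5, 10↦4]  zeros at y ∈ {3}
  x = 1: [0↦4, 1↦3, 2↦2, 3↦1, 4↦0, 5↦10, 6↦9, 7↦8, 8↦7, 9↦6, 10↦5]  zeros at y ∈ {4}
  x = 2: [0↦3, 1↦2, 2↦1, 3↦0, 4↦10, 5↦9, 6↦8, 7↦7, 8↦6, 9↦5, 10↦4]  zeros at y ∈ {3}
  x = 3: [0↦0, 1↦10, 2↦9, 3↦8, 4↦7, 5↦6, 6↦5, 7↦4, 8↦3, 9↦2, 10↦1]  zeros at y ∈ {0}
  x = 4: [0↦6, 1↦5, 2↦4, 3↦3, 4↦2, 5↦1, 6↦0, 7↦10, 8↦9, 9↦8, 10↦7]  zeros at y ∈ {6}
  x = 5: [0↦10, 1↦9, 2↦8, 3↦7, 4↦6, 5↦5, 6↦4, 7↦3, 8↦2, 9↦1, 10↦0]  zeros at y ∈ {10}
  x = 6: [0↦1, 1↦0, 2↦10, 3↦9, 4↦8, 5↦7, 6↦6, 7↦5, 8↦4, 9↦3, 10↦2]  zeros at y ∈ {1}
  x = 7: [0↦1, 1↦0, 2↦10, 3↦9, 4↦8, 5↦7, 6↦6, 7↦5, 8↦4, 9↦3, 10↦2]  zeros at y ∈ {1}
  x = 8: [0↦10, 1↦9, 2↦8, 3↦7, 4↦6, 5↦5, 6↦4, 7↦3, 8↦2, 9↦1, 10↦0]  zeros at y ∈ {10}
  x = 9: [0↦6, 1↦5, 2↦4, 3↦3, 4↦2, 5↦1, 6↦0, 7↦10, 8↦9, 9↦8, 10↦7]  zeros at y ∈ {6}
  x = 10: [0↦0, 1↦10, 2↦9, 3↦8, 4↦7, 5↦6, 6↦5, 7↦4, 8↦3, 9↦2, 10↦1]  zeros at y ∈ {0}
Collecting zeros: affine points = {(0, 3), (1, 4), (2, 3), (3, 0), (4, 6), (5, 10), (6, 1), (7, 1), (8, 10), (9, 6), (10, 0)}.
Total count |C(F_11)_aff| = 11.


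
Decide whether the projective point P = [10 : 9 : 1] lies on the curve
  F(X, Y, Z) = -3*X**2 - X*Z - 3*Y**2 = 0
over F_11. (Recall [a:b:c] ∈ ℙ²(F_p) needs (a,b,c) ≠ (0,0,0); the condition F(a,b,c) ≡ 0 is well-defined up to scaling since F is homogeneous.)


F(10,9,1) ≡ 8 (mod 11); P is NOT on the curve.

Evaluate F(10, 9, 1) term-by-term (mod 11).
  -3*X**2 ↦ -3·100·1·1 = -300
  -X*Z ↦ -1·10·1·1 = -10
  -3*Y**2 ↦ -3·1·81·1 = -243
Sum: F(10, 9, 1) = (-300) + (-10) + (-243) = -553.
Reducing mod 11: -553 ≡ 8 (mod 11).
Since F(a, b, c) ≡ 8 ≠ 0 (mod 11), P does NOT lie on the curve.


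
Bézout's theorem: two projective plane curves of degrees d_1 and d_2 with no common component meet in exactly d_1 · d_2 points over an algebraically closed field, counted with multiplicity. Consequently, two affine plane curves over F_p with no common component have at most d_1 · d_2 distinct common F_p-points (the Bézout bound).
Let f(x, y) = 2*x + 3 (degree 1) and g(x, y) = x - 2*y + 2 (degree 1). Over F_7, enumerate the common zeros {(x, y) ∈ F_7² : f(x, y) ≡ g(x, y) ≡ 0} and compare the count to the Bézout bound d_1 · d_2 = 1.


Common zeros: {(2, 2)}; count = 1; Bézout bound = 1.

deg(f) = 1, deg(g) = 1, so Bézout bound = 1.
Scan x ∈ F_7. For each x, list the y ∈ F_7 with f(x, y) ≡ 0 and those with g(x, y) ≡ 0 (mod 7); the common zeros in that column are the intersection.
  x = 0: f ≡ 0 at y ∈ ∅; g ≡ 0 at y ∈ {1}; common: ∅.
  x = 1: f ≡ 0 at y ∈ ∅; g ≡ 0 at y ∈ {5}; common: ∅.
  x = 2: f ≡ 0 at y ∈ {0, 1, 2, 3, 4, 5, 6}; g ≡ 0 at y ∈ {2}; common: {2}.
  x = 3: f ≡ 0 at y ∈ ∅; g ≡ 0 at y ∈ {6}; common: ∅.
  x = 4: f ≡ 0 at y ∈ ∅; g ≡ 0 at y ∈ {3}; common: ∅.
  x = 5: f ≡ 0 at y ∈ ∅; g ≡ 0 at y ∈ {0}; common: ∅.
  x = 6: f ≡ 0 at y ∈ ∅; g ≡ 0 at y ∈ {4}; common: ∅.
Collecting: common zeros = {(2, 2)}, so the count is 1.
Comparison with the Bézout bound: 1 ≤ 1 = deg(f)·deg(g), as expected for curves with no common component (the bound is attained).


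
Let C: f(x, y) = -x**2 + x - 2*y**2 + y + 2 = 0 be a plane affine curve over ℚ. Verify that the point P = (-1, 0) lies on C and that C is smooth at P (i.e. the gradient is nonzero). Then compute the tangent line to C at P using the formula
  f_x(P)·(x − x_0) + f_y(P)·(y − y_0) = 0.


Tangent line at P: 3*x + y + 3 = 0.

Step 1: f(-1, 0) = 0, so P lies on C.
Step 2: partial derivatives
  f_x(x, y) = 1 - 2*x, f_y(x, y) = 1 - 4*y.
  f_x(P) = 3, f_y(P) = 1 (gradient nonzero, so P is smooth).
Step 3: tangent line at P: 3·(x − -1) + 1·(y − 0) = 0.
Expanding: 3*x + y + 3 = 0.


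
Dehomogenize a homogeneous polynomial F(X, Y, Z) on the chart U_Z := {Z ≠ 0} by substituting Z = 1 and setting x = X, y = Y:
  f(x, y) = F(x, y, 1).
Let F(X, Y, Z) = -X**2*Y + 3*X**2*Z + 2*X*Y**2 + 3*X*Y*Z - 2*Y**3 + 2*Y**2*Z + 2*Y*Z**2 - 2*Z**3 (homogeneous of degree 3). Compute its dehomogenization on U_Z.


f(x, y) = -x**2*y + 3*x**2 + 2*x*y**2 + 3*x*y - 2*y**3 + 2*y**2 + 2*y - 2

On U_Z we set Z = 1. Each monomial c·X^i·Y^j·Z^k in F becomes c·x^i·y^j·1^k = c·x^i·y^j.
Substituting Z = 1: F(X, Y, 1) = -x**2*y + 3*x**2 + 2*x*y**2 + 3*x*y - 2*y**3 + 2*y**2 + 2*y - 2.
Note: deg(f) ≤ deg(F) = 3; strict inequality happens when F is divisible by Z (lost terms).


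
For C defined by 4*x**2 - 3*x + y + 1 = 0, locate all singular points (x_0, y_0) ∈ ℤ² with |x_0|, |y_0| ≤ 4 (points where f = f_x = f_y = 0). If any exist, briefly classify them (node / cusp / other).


No singular points in the scanned grid; C is smooth there.

Compute partial derivatives:
  f_x = 8*x - 3.
  f_y = 1.
f_y = 1 is a nonzero constant, so f_y never vanishes: no point (x, y) can satisfy f = f_x = f_y = 0. In particular no (x, y) ∈ {−4, ..., 4}² is singular; the curve is smooth.


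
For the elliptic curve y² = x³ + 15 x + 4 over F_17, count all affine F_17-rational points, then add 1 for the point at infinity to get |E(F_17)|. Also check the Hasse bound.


Affine points = {(0, 2), (0, 15), (2, 5), (2, 12), (3, 5), (3, 12), (4, 3), (4, 14), (5, 0), (6, 2), (6, 15), (9, 1), (9, 16), (10, 7), (10, 10), (11, 2), (11, 15), (12, 5), (12, 12), (13, 4), (13, 13), (14, 0), (15, 0)}; affine count = 23; |E(F_17)| = 24.

Discriminant check: Δ ∝ 4a³ + 27b² = 4·15³ + 27·4² = 4·3375 + 27·16 ≡ 9 (mod 17). Nonzero ⇒ E is nonsingular.
For each x ∈ F_17, compute rhs = x³ + 15·x + 4 mod 17, then count y ∈ F_17 with y² ≡ rhs.
  x = 0: rhs = 4, matching y values: 2, 15 (2 points).
  x = 1: rhs = 3, matching y values: none (0 points).
  x = 2: rhs = 8, matching y values: 5, 12 (2 points).
  x = 3: rhs = 8, matching y values: 5, 12 (2 points).
  x = 4: rhs = 9, matching y values: 3, 14 (2 points).
  x = 5: rhs = 0, matching y values: 0 (1 points).
  x = 6: rhs = 4, matching y values: 2, 15 (2 points).
  x = 7: rhs = 10, matching y values: none (0 points).
  x = 8: rhs = 7, matching y values: none (0 points).
  x = 9: rhs = 1, matching y values: 1, 16 (2 points).
  x = 10: rhs = 15, matching y values: 7, 10 (2 points).
  x = 11: rhs = 4, matching y values: 2, 15 (2 points).
  x = 12: rhs = 8, matching y values: 5, 12 (2 points).
  x = 13: rhs = 16, matching y values: 4, 13 (2 points).
  x = 14: rhs = 0, matching y values: 0 (1 points).
  x = 15: rhs = 0, matching y values: 0 (1 points).
  x = 16: rhs = 5, matching y values: none (0 points).
Total affine count: 23.
Full point count |E(F_17)| = 23 + 1 = 24.
Hasse bound: |24 − (17+1)| = |6| = 6 ≤ 2√17 ≈ 8.2462 ✓.


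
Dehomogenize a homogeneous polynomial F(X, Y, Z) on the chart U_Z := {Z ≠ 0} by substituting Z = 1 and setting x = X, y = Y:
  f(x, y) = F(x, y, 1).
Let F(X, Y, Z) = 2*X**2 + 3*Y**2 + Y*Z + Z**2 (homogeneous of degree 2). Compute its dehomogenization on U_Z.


f(x, y) = 2*x**2 + 3*y**2 + y + 1

On U_Z we set Z = 1. Each monomial c·X^i·Y^j·Z^k in F becomes c·x^i·y^j·1^k = c·x^i·y^j.
Substituting Z = 1: F(X, Y, 1) = 2*x**2 + 3*y**2 + y + 1.
Note: deg(f) ≤ deg(F) = 2; strict inequality happens when F is divisible by Z (lost terms).


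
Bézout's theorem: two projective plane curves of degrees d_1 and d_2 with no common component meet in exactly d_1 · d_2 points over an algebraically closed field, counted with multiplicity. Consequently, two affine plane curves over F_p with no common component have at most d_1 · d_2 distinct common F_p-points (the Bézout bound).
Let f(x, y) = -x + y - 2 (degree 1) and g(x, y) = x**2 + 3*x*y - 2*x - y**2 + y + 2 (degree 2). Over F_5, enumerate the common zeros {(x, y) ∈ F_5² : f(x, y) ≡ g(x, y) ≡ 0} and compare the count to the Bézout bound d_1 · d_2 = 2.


Common zeros: {(0, 2), (3, 0)}; count = 2; Bézout bound = 2.

deg(f) = 1, deg(g) = 2, so Bézout bound = 2.
Scan x ∈ F_5. For each x, list the y ∈ F_5 with f(x, y) ≡ 0 and those with g(x, y) ≡ 0 (mod 5); the common zeros in that column are the intersection.
  x = 0: f ≡ 0 at y ∈ {2}; g ≡ 0 at y ∈ {2, 4}; common: {2}.
  x = 1: f ≡ 0 at y ∈ {3}; g ≡ 0 at y ∈ {2}; common: ∅.
  x = 2: f ≡ 0 at y ∈ {4}; g ≡ 0 at y ∈ ∅; common: ∅.
  x = 3: f ≡ 0 at y ∈ {0}; g ≡ 0 at y ∈ {0}; common: {0}.
  x = 4: f ≡ 0 at y ∈ {1}; g ≡ 0 at y ∈ {0, 3}; common: ∅.
Collecting: common zeros = {(0, 2), (3, 0)}, so the count is 2.
Comparison with the Bézout bound: 2 ≤ 2 = deg(f)·deg(g), as expected for curves with no common component (the bound is attained).


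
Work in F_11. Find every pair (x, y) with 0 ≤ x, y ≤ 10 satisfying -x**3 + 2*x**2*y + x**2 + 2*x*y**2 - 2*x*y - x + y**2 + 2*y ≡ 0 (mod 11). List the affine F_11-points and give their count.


Affine F_11-points: {(0, 0), (0, 9), (1, 4), (1, 10), (3, 1), (3, 8), (5, 8), (8, 5), (8, 9), (9, 4), (9, 8), (10, 2), (10, 4)}; count = 13.

For each of the 121 pairs (x, y) ∈ F_11², evaluate f(x, y) mod 11. Record the zeros.
  x = 0: [0↦0, 1↦3, 2↦8, 3↦4, 4↦2, 5↦2, 6↦4, 7↦8, 8↦3, 9↦0, 10↦10]  zeros at y ∈ {0, 9}
  x = 1: [0↦10, 1↦4, 2↦4, 3↦10, 4↦0, 5↦7, 6↦9, 7↦6, 8↦9, 9↦7, 10↦0]  zeros at y ∈ {4, 10}
  x = 2: [0↦5, 1↦5, 2↦4, 3↦2, 4↦10, 5↦6, 6↦1, 7↦6, 8↦10, 9↦2, 10↦4]  zeros at y ∈ ∅
  x = 3: [0↦1, 1↦0, 2↦2, 3↦7, 4↦4, 5↦4, 6↦7, 7↦2, 8↦0, 9↦1, 10↦5]  zeros at y ∈ {1, 8}
  x = 4: [0↦3, 1↦5, 2↦3, 3↦8, 4↦9, 5↦6, 6↦10, 7↦10, 8↦6, 9↦9, 10↦8]  zeros at y ∈ ∅
  x = 5: [0↦5, 1↦3, 2↦1, 3↦10, 4↦8, 5↦6, 6↦4, 7↦2, 8↦0, 9↦9, 10↦7]  zeros at y ∈ {8}
  x = 6: [0↦1, 1↦10, 2↦1, 3↦7, 4↦6, 5↦9, 6↦5, 7↦5, 8↦9, 9↦6, 10↦7]  zeros at y ∈ ∅
  x = 7: [0↦7, 1↦9, 2↦8, 3↦4, 4↦8, 5↦9, 6↦7, 7↦2, 8↦5, 9↦5, 10↦2]  zeros at y ∈ ∅
  x = 8: [0↦6, 1↦5, 2↦5, 3↦6, 4↦8, 5↦0, 6↦4, 7↦9, 8↦4, 9↦0, 10↦8]  zeros at y ∈ {5, 9}
  x = 9: [0↦3, 1↦3, 2↦8, 3↦7, 4↦0, 5↦9, 6↦1, 7↦9, 8↦0, 9↦7, 10↦8]  zeros at y ∈ {4, 8}
  x = 10: [0↦3, 1↦8, 2↦0, 3↦1, 4↦0, 5↦8, 6↦3, 7↦7, 8↦9, 9↦9, 10↦7]  zeros at y ∈ {2, 4}
Collecting zeros: affine points = {(0, 0), (0, 9), (1, 4), (1, 10), (3, 1), (3, 8), (5, 8), (8, 5), (8, 9), (9, 4), (9, 8), (10, 2), (10, 4)}.
Total count |C(F_11)_aff| = 13.


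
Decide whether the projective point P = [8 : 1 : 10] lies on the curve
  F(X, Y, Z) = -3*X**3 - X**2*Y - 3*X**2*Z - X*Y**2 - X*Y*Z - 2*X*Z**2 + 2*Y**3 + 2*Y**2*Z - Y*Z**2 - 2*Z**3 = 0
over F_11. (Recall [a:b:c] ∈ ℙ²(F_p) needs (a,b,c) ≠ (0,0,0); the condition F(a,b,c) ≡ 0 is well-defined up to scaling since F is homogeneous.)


F(8,1,10) ≡ 7 (mod 11); P is NOT on the curve.

Evaluate F(8, 1, 10) term-by-term (mod 11).
  -3*X**3 ↦ -3·512·1·1 = -1536
  -X**2*Y ↦ -1·64·1·1 = -64
  -3*X**2*Z ↦ -3·64·1·10 = -1920
  -X*Y**2 ↦ -1·8·1·1 = -8
  -X*Y*Z ↦ -1·8·1·10 = -80
  -2*X*Z**2 ↦ -2·8·1·100 = -1600
  2*Y**3 ↦ 2·1·1·1 = 2
  2*Y**2*Z ↦ 2·1·1·10 = 20
  -Y*Z**2 ↦ -1·1·1·100 = -100
  -2*Z**3 ↦ -2·1·1·1000 = -2000
Sum: F(8, 1, 10) = (-1536) + (-64) + (-1920) + (-8) + (-80) + (-1600) + (2) + (20) + (-100) + (-2000) = -7286.
Reducing mod 11: -7286 ≡ 7 (mod 11).
Since F(a, b, c) ≡ 7 ≠ 0 (mod 11), P does NOT lie on the curve.


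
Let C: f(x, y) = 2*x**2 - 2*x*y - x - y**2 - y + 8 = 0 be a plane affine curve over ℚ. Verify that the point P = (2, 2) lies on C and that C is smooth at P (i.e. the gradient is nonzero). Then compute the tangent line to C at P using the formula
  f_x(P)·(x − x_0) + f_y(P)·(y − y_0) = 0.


Tangent line at P: 3*x - 9*y + 12 = 0.

Step 1: f(2, 2) = 0, so P lies on C.
Step 2: partial derivatives
  f_x(x, y) = 4*x - 2*y - 1, f_y(x, y) = -2*x - 2*y - 1.
  f_x(P) = 3, f_y(P) = -9 (gradient nonzero, so P is smooth).
Step 3: tangent line at P: 3·(x − 2) + -9·(y − 2) = 0.
Expanding: 3*x - 9*y + 12 = 0.


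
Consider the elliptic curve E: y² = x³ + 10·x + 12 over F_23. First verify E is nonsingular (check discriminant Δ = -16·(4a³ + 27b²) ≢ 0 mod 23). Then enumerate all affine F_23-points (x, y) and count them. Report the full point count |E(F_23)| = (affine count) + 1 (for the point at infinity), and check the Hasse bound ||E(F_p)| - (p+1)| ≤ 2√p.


Affine points = {(0, 9), (0, 14), (1, 0), (3, 0), (4, 1), (4, 22), (5, 7), (5, 16), (6, 9), (6, 14), (8, 11), (8, 12), (9, 7), (9, 16), (10, 10), (10, 13), (11, 2), (11, 21), (13, 4), (13, 19), (15, 8), (15, 15), (16, 6), (16, 17), (17, 9), (17, 14), (19, 0), (20, 1), (20, 22), (22, 1), (22, 22)}; affine count = 31; |E(F_23)| = 32.

Discriminant check: Δ ∝ 4a³ + 27b² = 4·10³ + 27·12² = 4·1000 + 27·144 ≡ 22 (mod 23). Nonzero ⇒ E is nonsingular.
For each x ∈ F_23, compute rhs = x³ + 10·x + 12 mod 23, then count y ∈ F_23 with y² ≡ rhs.
  x = 0: rhs = 12, matching y values: 9, 14 (2 points).
  x = 1: rhs = 0, matching y values: 0 (1 points).
  x = 2: rhs = 17, matching y values: none (0 points).
  x = 3: rhs = 0, matching y values: 0 (1 points).
  x = 4: rhs = 1, matching y values: 1, 22 (2 points).
  x = 5: rhs = 3, matching y values: 7, 16 (2 points).
  x = 6: rhs = 12, matching y values: 9, 14 (2 points).
  x = 7: rhs = 11, matching y values: none (0 points).
  x = 8: rhs = 6, matching y values: 11, 12 (2 points).
  x = 9: rhs = 3, matching y values: 7, 16 (2 points).
  x = 10: rhs = 8, matching y values: 10, 13 (2 points).
  x = 11: rhs = 4, matching y values: 2, 21 (2 points).
  x = 12: rhs = 20, matching y values: none (0 points).
  x = 13: rhs = 16, matching y values: 4, 19 (2 points).
  x = 14: rhs = 21, matching y values: none (0 points).
  x = 15: rhs = 18, matching y values: 8, 15 (2 points).
  x = 16: rhs = 13, matching y values: 6, 17 (2 points).
  x = 17: rhs = 12, matching y values: 9, 14 (2 points).
  x = 18: rhs = 21, matching y values: none (0 points).
  x = 19: rhs = 0, matching y values: 0 (1 points).
  x = 20: rhs = 1, matching y values: 1, 22 (2 points).
  x = 21: rhs = 7, matching y values: none (0 points).
  x = 22: rhs = 1, matching y values: 1, 22 (2 points).
Total affine count: 31.
Full point count |E(F_23)| = 31 + 1 = 32.
Hasse bound: |32 − (23+1)| = |8| = 8 ≤ 2√23 ≈ 9.5917 ✓.


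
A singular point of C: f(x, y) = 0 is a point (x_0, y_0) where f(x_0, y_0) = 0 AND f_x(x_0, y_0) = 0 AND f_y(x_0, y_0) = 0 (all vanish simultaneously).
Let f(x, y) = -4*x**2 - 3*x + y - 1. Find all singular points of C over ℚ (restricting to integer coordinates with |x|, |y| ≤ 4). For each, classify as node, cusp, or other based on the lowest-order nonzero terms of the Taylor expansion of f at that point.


No singular points in the scanned grid; C is smooth there.

Compute partial derivatives:
  f_x = -8*x - 3.
  f_y = 1.
f_y = 1 is a nonzero constant, so f_y never vanishes: no point (x, y) can satisfy f = f_x = f_y = 0. In particular no (x, y) ∈ {−4, ..., 4}² is singular; the curve is smooth.


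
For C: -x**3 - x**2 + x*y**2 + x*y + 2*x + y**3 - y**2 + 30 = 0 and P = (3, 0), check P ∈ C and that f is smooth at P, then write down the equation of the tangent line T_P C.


Tangent line at P: -31*x + 3*y + 93 = 0.

Step 1: f(3, 0) = 0, so P lies on C.
Step 2: partial derivatives
  f_x(x, y) = -3*x**2 - 2*x + y**2 + y + 2, f_y(x, y) = 2*x*y + x + 3*y**2 - 2*y.
  f_x(P) = -31, f_y(P) = 3 (gradient nonzero, so P is smooth).
Step 3: tangent line at P: -31·(x − 3) + 3·(y − 0) = 0.
Expanding: -31*x + 3*y + 93 = 0.


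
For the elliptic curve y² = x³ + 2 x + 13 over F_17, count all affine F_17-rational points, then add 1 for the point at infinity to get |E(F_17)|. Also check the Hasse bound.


Affine points = {(0, 8), (0, 9), (1, 4), (1, 13), (2, 5), (2, 12), (4, 0), (7, 8), (7, 9), (10, 8), (10, 9), (13, 3), (13, 14), (15, 1), (15, 16)}; affine count = 15; |E(F_17)| = 16.

Discriminant check: Δ ∝ 4a³ + 27b² = 4·2³ + 27·13² = 4·8 + 27·169 ≡ 5 (mod 17). Nonzero ⇒ E is nonsingular.
For each x ∈ F_17, compute rhs = x³ + 2·x + 13 mod 17, then count y ∈ F_17 with y² ≡ rhs.
  x = 0: rhs = 13, matching y values: 8, 9 (2 points).
  x = 1: rhs = 16, matching y values: 4, 13 (2 points).
  x = 2: rhs = 8, matching y values: 5, 12 (2 points).
  x = 3: rhs = 12, matching y values: none (0 points).
  x = 4: rhs = 0, matching y values: 0 (1 points).
  x = 5: rhs = 12, matching y values: none (0 points).
  x = 6: rhs = 3, matching y values: none (0 points).
  x = 7: rhs = 13, matching y values: 8, 9 (2 points).
  x = 8: rhs = 14, matching y values: none (0 points).
  x = 9: rhs = 12, matching y values: none (0 points).
  x = 10: rhs = 13, matching y values: 8, 9 (2 points).
  x = 11: rhs = 6, matching y values: none (0 points).
  x = 12: rhs = 14, matching y values: none (0 points).
  x = 13: rhs = 9, matching y values: 3, 14 (2 points).
  x = 14: rhs = 14, matching y values: none (0 points).
  x = 15: rhs = 1, matching y values: 1, 16 (2 points).
  x = 16: rhs = 10, matching y values: none (0 points).
Total affine count: 15.
Full point count |E(F_17)| = 15 + 1 = 16.
Hasse bound: |16 − (17+1)| = |-2| = 2 ≤ 2√17 ≈ 8.2462 ✓.


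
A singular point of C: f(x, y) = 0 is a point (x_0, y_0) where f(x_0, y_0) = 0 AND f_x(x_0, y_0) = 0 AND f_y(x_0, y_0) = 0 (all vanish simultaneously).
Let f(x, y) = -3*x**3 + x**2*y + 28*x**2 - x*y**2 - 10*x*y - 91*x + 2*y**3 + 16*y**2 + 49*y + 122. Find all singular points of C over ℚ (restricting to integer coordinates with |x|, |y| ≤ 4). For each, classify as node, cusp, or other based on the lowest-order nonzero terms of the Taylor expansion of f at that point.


Singular points: {(3, -2)}; classification: node.

Compute partial derivatives:
  f_x = -9*x**2 + 2*x*y + 56*x - y**2 - 10*y - 91.
  f_y = x**2 - 2*x*y - 10*x + 6*y**2 + 32*y + 49.
Scan x_0 ∈ {−4, ..., 4}. For each x_0, f_y(x_0, y) is a polynomial in y; find its integer roots y ∈ {−4, ..., 4}, then test f_x and f at those candidates.
  x = -4: f_y(-4, y) = 6*y**2 + 40*y + 105; no integer root y with |y| ≤ 4.
  x = -3: f_y(-3, y) = 6*y**2 + 38*y + 88; no integer root y with |y| ≤ 4.
  x = -2: f_y(-2, y) = 6*y**2 + 36*y + 73; no integer root y with |y| ≤ 4.
  x = -1: f_y(-1, y) = 6*y**2 + 34*y + 60; no integer root y with |y| ≤ 4.
  x = 0: f_y(0, y) = 6*y**2 + 32*y + 49; no integer root y with |y| ≤ 4.
  x = 1: f_y(1, y) = 6*y**2 + 30*y + 40; no integer root y with |y| ≤ 4.
  x = 2: f_y(2, y) = 6*y**2 + 28*y + 33; no integer root y with |y| ≤ 4.
  x = 3: f_y(3, y) = 6*y**2 + 26*y + 28; vanishes at y ∈ {-2}. (3, -2): f_x = 0, f = 0 — SINGULAR.
  x = 4: f_y(4, y) = 6*y**2 + 24*y + 25; no integer root y with |y| ≤ 4.
Only singular point on the grid: (3, -2).
Classify: substitute x = 3 + u, y = -2 + v and expand: f = -3*u**3 + u**2*v - u**2 - u*v**2 + 2*v**3 + v**2.
No constant or linear terms (consistent with a singular point). Quadratic part: -u**2 + v**2. Cubic part: -3*u**3 + u**2*v - u*v**2 + 2*v**3.
The quadratic part v**2 - u**2 = (v − u)(v + u) splits into two distinct linear factors, so there are two distinct tangent lines y − -2 = ±(x − 3) — this is a node (ordinary double point).
Classification: node.


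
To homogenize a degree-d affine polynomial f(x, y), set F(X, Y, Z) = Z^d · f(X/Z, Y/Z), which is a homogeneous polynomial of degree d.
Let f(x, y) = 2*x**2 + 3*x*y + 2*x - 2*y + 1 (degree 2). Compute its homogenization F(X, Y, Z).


F(X, Y, Z) = 2*X**2 + 3*X*Y + 2*X*Z - 2*Y*Z + Z**2

deg(f) = 2.
Substitute x = X/Z, y = Y/Z into f, then multiply by Z^2.
  monomial 2·x^2·y^0 ↦ 2·X^2·Y^0·Z^0.
  monomial 3·x^1·y^1 ↦ 3·X^1·Y^1·Z^0.
  monomial 2·x^1·y^0 ↦ 2·X^1·Y^0·Z^1.
  monomial -2·x^0·y^1 ↦ -2·X^0·Y^1·Z^1.
  monomial 1·x^0·y^0 ↦ 1·X^0·Y^0·Z^2.
Collecting: F(X, Y, Z) = 2*X**2 + 3*X*Y + 2*X*Z - 2*Y*Z + Z**2.


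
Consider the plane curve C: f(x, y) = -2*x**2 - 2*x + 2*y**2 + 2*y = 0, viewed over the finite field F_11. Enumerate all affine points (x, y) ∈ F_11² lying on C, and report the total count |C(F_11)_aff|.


Affine F_11-points: {(0, 0), (0, 10), (1, 1), (1, 9), (2, 2), (2, 8), (3, 3), (3, 7), (4, 4), (4, 6), (5, 5), (6, 4), (6, 6), (7, 3), (7, 7), (8, 2), (8, 8), (9, 1), (9, 9), (10, 0), (10, 10)}; count = 21.

For each of the 121 pairs (x, y) ∈ F_11², evaluate f(x, y) mod 11. Record the zeros.
  x = 0: [0↦0, 1↦4, 2↦1, 3↦2, 4↦7, 5↦5, 6↦7, 7↦2, 8↦1, 9↦4, 10↦0]  zeros at y ∈ {0, 10}
  x = 1: [0↦7, 1↦0, 2↦8, 3↦9, 4↦3, 5↦1, 6↦3, 7↦9, 8↦8, 9↦0, 10↦7]  zeros at y ∈ {1, 9}
  x = 2: [0↦10, 1↦3, 2↦0, 3↦1, 4↦6, 5↦4, 6↦6, 7↦1, 8↦0, 9↦3, 10↦10]  zeros at y ∈ {2, 8}
  x = 3: [0↦9, 1↦2, 2↦10, 3↦0, 4↦5, 5↦3, 6↦5, 7↦0, 8↦10, 9↦2, 10↦9]  zeros at y ∈ {3, 7}
  x = 4: [0↦4, 1↦8, 2↦5, 3↦6, 4↦0, 5↦9, 6↦0, 7↦6, 8↦5, 9↦8, 10↦4]  zeros at y ∈ {4, 6}
  x = 5: [0↦6, 1↦10, 2↦7, 3↦8, 4↦2, 5↦0, 6↦2, 7↦8, 8↦7, 9↦10, 10↦6]  zeros at y ∈ {5}
  x = 6: [0↦4, 1↦8, 2↦5, 3↦6, 4↦0, 5↦9, 6↦0, 7↦6, 8↦5, 9↦8, 10↦4]  zeros at y ∈ {4, 6}
  x = 7: [0↦9, 1↦2, 2↦10, 3↦0, 4↦5, 5↦3, 6↦5, 7↦0, 8↦10, 9↦2, 10↦9]  zeros at y ∈ {3, 7}
  x = 8: [0↦10, 1↦3, 2↦0, 3↦1, 4↦6, 5↦4, 6↦6, 7↦1, 8↦0, 9↦3, 10↦10]  zeros at y ∈ {2, 8}
  x = 9: [0↦7, 1↦0, 2↦8, 3↦9, 4↦3, 5↦1, 6↦3, 7↦9, 8↦8, 9↦0, 10↦7]  zeros at y ∈ {1, 9}
  x = 10: [0↦0, 1↦4, 2↦1, 3↦2, 4↦7, 5↦5, 6↦7, 7↦2, 8↦1, 9↦4, 10↦0]  zeros at y ∈ {0, 10}
Collecting zeros: affine points = {(0, 0), (0, 10), (1, 1), (1, 9), (2, 2), (2, 8), (3, 3), (3, 7), (4, 4), (4, 6), (5, 5), (6, 4), (6, 6), (7, 3), (7, 7), (8, 2), (8, 8), (9, 1), (9, 9), (10, 0), (10, 10)}.
Total count |C(F_11)_aff| = 21.


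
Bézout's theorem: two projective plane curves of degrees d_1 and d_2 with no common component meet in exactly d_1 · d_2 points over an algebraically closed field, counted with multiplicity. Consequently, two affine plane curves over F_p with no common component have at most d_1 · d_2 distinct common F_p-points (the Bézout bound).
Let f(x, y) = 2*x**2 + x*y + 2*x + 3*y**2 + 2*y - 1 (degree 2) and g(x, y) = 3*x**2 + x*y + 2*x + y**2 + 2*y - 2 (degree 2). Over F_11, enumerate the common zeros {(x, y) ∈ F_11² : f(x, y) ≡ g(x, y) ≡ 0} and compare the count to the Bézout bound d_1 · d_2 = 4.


Common zeros: {(0, 4), (5, 10)}; count = 2; Bézout bound = 4.

deg(f) = 2, deg(g) = 2, so Bézout bound = 4.
Scan x ∈ F_11. For each x, list the y ∈ F_11 with f(x, y) ≡ 0 and those with g(x, y) ≡ 0 (mod 11); the common zeros in that column are the intersection.
  x = 0: f ≡ 0 at y ∈ {4, 10}; g ≡ 0 at y ∈ {4, 5}; common: {4}.
  x = 1: f ≡ 0 at y ∈ ∅; g ≡ 0 at y ∈ ∅; common: ∅.
  x = 2: f ≡ 0 at y ∈ {0, 6}; g ≡ 0 at y ∈ {8, 10}; common: ∅.
  x = 3: f ≡ 0 at y ∈ ∅; g ≡ 0 at y ∈ {3}; common: ∅.
  x = 4: f ≡ 0 at y ∈ ∅; g ≡ 0 at y ∈ ∅; common: ∅.
  x = 5: f ≡ 0 at y ∈ {6, 10}; g ≡ 0 at y ∈ {5, 10}; common: {10}.
  x = 6: f ≡ 0 at y ∈ {5, 7}; g ≡ 0 at y ∈ ∅; common: ∅.
  x = 7: f ≡ 0 at y ∈ {3, 5}; g ≡ 0 at y ∈ ∅; common: ∅.
  x = 8: f ≡ 0 at y ∈ {0, 4}; g ≡ 0 at y ∈ ∅; common: ∅.
  x = 9: f ≡ 0 at y ∈ ∅; g ≡ 0 at y ∈ {4, 7}; common: ∅.
  x = 10: f ≡ 0 at y ∈ ∅; g ≡ 0 at y ∈ {3, 7}; common: ∅.
Collecting: common zeros = {(0, 4), (5, 10)}, so the count is 2.
Comparison with the Bézout bound: 2 ≤ 4 = deg(f)·deg(g), as expected for curves with no common component (the affine F_11-count falls short of the bound because intersections may lie at infinity, over extension fields, or carry multiplicity).


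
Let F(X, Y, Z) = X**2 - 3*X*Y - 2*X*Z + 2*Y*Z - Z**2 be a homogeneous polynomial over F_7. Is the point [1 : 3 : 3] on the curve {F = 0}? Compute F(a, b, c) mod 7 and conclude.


F(1,3,3) ≡ 2 (mod 7); P is NOT on the curve.

Evaluate F(1, 3, 3) term-by-term (mod 7).
  X**2 ↦ 1·1·1·1 = 1
  -3*X*Y ↦ -3·1·3·1 = -9
  -2*X*Z ↦ -2·1·1·3 = -6
  2*Y*Z ↦ 2·1·3·3 = 18
  -Z**2 ↦ -1·1·1·9 = -9
Sum: F(1, 3, 3) = (1) + (-9) + (-6) + (18) + (-9) = -5.
Reducing mod 7: -5 ≡ 2 (mod 7).
Since F(a, b, c) ≡ 2 ≠ 0 (mod 7), P does NOT lie on the curve.


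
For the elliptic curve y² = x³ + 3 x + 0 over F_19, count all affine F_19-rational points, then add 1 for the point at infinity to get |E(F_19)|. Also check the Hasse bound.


Affine points = {(0, 0), (1, 2), (1, 17), (3, 6), (3, 13), (4, 0), (5, 8), (5, 11), (6, 5), (6, 14), (8, 2), (8, 17), (10, 2), (10, 17), (12, 4), (12, 15), (15, 0), (17, 9), (17, 10)}; affine count = 19; |E(F_19)| = 20.

Discriminant check: Δ ∝ 4a³ + 27b² = 4·3³ + 27·0² = 4·27 + 27·0 ≡ 13 (mod 19). Nonzero ⇒ E is nonsingular.
For each x ∈ F_19, compute rhs = x³ + 3·x + 0 mod 19, then count y ∈ F_19 with y² ≡ rhs.
  x = 0: rhs = 0, matching y values: 0 (1 points).
  x = 1: rhs = 4, matching y values: 2, 17 (2 points).
  x = 2: rhs = 14, matching y values: none (0 points).
  x = 3: rhs = 17, matching y values: 6, 13 (2 points).
  x = 4: rhs = 0, matching y values: 0 (1 points).
  x = 5: rhs = 7, matching y values: 8, 11 (2 points).
  x = 6: rhs = 6, matching y values: 5, 14 (2 points).
  x = 7: rhs = 3, matching y values: none (0 points).
  x = 8: rhs = 4, matching y values: 2, 17 (2 points).
  x = 9: rhs = 15, matching y values: none (0 points).
  x = 10: rhs = 4, matching y values: 2, 17 (2 points).
  x = 11: rhs = 15, matching y values: none (0 points).
  x = 12: rhs = 16, matching y values: 4, 15 (2 points).
  x = 13: rhs = 13, matching y values: none (0 points).
  x = 14: rhs = 12, matching y values: none (0 points).
  x = 15: rhs = 0, matching y values: 0 (1 points).
  x = 16: rhs = 2, matching y values: none (0 points).
  x = 17: rhs = 5, matching y values: 9, 10 (2 points).
  x = 18: rhs = 15, matching y values: none (0 points).
Total affine count: 19.
Full point count |E(F_19)| = 19 + 1 = 20.
Hasse bound: |20 − (19+1)| = |0| = 0 ≤ 2√19 ≈ 8.7178 ✓.
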